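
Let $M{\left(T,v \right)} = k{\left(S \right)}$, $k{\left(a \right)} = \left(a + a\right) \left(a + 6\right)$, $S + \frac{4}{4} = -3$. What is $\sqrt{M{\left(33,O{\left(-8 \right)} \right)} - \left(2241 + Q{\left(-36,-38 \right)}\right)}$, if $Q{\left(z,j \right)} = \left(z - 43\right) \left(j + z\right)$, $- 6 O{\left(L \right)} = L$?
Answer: $i \sqrt{8103} \approx 90.017 i$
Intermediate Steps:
$O{\left(L \right)} = - \frac{L}{6}$
$S = -4$ ($S = -1 - 3 = -4$)
$Q{\left(z,j \right)} = \left(-43 + z\right) \left(j + z\right)$
$k{\left(a \right)} = 2 a \left(6 + a\right)$
$M{\left(T,v \right)} = -16$ ($M{\left(T,v \right)} = 2 \left(-4\right) \left(6 - 4\right) = 2 \left(-4\right) 2 = -16$)
$\sqrt{M{\left(33,O{\left(-8 \right)} \right)} - \left(2241 + Q{\left(-36,-38 \right)}\right)} = \sqrt{-16 - \left(3537 + 1634 + 2916\right)} = \sqrt{-16 - 8087} = \sqrt{-8103} = i \sqrt{8103}$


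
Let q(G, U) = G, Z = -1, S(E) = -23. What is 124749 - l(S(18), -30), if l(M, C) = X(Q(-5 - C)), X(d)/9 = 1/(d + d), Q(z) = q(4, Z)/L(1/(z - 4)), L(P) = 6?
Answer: 498969/4 ≈ 1.2474e+5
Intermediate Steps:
Q(z) = 2/3 (Q(z) = 4/6 = 4*(1/6) = 2/3)
X(d) = 9/(2*d) (X(d) = 9/(d + d) = 9/((2*d)) = 9*(1/(2*d)) = 9/(2*d))
l(M, C) = 27/4 (l(M, C) = 9/(2*(2/3)) = (9/2)*(3/2) = 27/4)
124749 - l(S(18), -30) = 124749 - 1*27/4 = 124749 - 27/4 = 498969/4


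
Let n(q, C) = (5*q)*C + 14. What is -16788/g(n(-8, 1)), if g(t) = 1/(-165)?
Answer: 2770020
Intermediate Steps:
n(q, C) = 14 + 5*C*q (n(q, C) = 5*C*q + 14 = 14 + 5*C*q)
g(t) = -1/165
-16788/g(n(-8, 1)) = -16788/(-1/165) = -16788*(-165) = 2770020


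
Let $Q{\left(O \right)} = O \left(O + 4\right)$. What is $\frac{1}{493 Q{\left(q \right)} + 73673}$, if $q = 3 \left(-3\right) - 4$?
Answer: $\frac{1}{131354} \approx 7.613 \cdot 10^{-6}$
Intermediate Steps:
$q = -13$ ($q = -9 - 4 = -13$)
$Q{\left(O \right)} = O \left(4 + O\right)$
$\frac{1}{493 Q{\left(q \right)} + 73673} = \frac{1}{493 \left(- 13 \left(4 - 13\right)\right) + 73673} = \frac{1}{493 \left(\left(-13\right) \left(-9\right)\right) + 73673} = \frac{1}{493 \cdot 117 + 73673} = \frac{1}{57681 + 73673} = \frac{1}{131354}$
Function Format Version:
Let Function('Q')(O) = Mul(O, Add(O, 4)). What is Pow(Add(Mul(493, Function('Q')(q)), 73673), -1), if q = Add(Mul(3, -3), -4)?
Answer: Rational(1, 131354) ≈ 7.6130e-6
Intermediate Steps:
q = -13 (q = Add(-9, -4) = -13)
Function('Q')(O) = Mul(O, Add(4, O))
Pow(Add(Mul(493, Function('Q')(q)), 73673), -1) = Pow(Add(Mul(493, Mul(-13, Add(4, -13))), 73673), -1) = Pow(Add(Mul(493, Mul(-13, -9)), 73673), -1) = Pow(Add(Mul(493, 117), 73673), -1) = Pow(Add(57681, 73673), -1) = Pow(131354, -1) = Rational(1, 131354)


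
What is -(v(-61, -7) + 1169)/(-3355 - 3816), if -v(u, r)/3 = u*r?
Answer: -112/7171 ≈ -0.015618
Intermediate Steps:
v(u, r) = -3*r*u (v(u, r) = -3*u*r = -3*r*u)
-(v(-61, -7) + 1169)/(-3355 - 3816) = -(-3*(-7)*(-61) + 1169)/(-3355 - 3816) = -(-1281 + 1169)/(-7171) = -(-112)*(-1)/7171 = -1*112/7171 = -112/7171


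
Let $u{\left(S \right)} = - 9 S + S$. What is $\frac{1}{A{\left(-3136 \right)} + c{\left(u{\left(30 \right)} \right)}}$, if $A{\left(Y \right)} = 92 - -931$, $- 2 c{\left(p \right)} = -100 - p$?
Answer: $\frac{1}{953} \approx 0.0010493$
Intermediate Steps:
$u{\left(S \right)} = - 8 S$
$c{\left(p \right)} = 50 + \frac{p}{2}$ ($c{\left(p \right)} = - \frac{-100 - p}{2} = 50 + \frac{p}{2}$)
$A{\left(Y \right)} = 1023$ ($A{\left(Y \right)} = 92 + 931 = 1023$)
$\frac{1}{A{\left(-3136 \right)} + c{\left(u{\left(30 \right)} \right)}} = \frac{1}{1023 + \left(50 + \frac{\left(-8\right) 30}{2}\right)} = \frac{1}{1023 + \left(50 + \frac{1}{2} \left(-240\right)\right)} = \frac{1}{1023 + \left(50 - 120\right)} = \frac{1}{1023 - 70} = \frac{1}{953}$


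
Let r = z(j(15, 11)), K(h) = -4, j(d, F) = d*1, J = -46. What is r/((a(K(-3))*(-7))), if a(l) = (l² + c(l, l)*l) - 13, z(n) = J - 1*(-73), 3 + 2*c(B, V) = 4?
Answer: -27/7 ≈ -3.8571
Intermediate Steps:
c(B, V) = ½ (c(B, V) = -3/2 + (½)*4 = -3/2 + 2 = ½)
j(d, F) = d
z(n) = 27 (z(n) = -46 - 1*(-73) = -46 + 73 = 27)
r = 27
a(l) = -13 + l² + l/2 (a(l) = (l² + l/2) - 13 = -13 + l² + l/2)
r/((a(K(-3))*(-7))) = 27/(((-13 + (-4)² + (½)*(-4))*(-7))) = 27/(((-13 + 16 - 2)*(-7))) = 27/((1*(-7))) = 27/(-7) = 27*(-⅐) = -27/7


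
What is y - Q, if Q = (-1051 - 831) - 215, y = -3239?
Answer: -1142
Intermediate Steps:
Q = -2097 (Q = -1882 - 215 = -2097)
y - Q = -3239 - 1*(-2097) = -3239 + 2097 = -1142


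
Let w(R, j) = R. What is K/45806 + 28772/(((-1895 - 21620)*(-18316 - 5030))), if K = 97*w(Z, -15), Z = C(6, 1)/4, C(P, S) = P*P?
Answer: 240289254551/12573316194570 ≈ 0.019111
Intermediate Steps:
C(P, S) = P**2
Z = 9 (Z = 6**2/4 = 36*(1/4) = 9)
K = 873 (K = 97*9 = 873)
K/45806 + 28772/(((-1895 - 21620)*(-18316 - 5030))) = 873/45806 + 28772/(((-1895 - 21620)*(-18316 - 5030))) = 873*(1/45806) + 28772/((-23515*(-23346))) = 873/45806 + 28772/548981190 = 873/45806 + 28772*(1/548981190) = 873/45806 + 14386/274490595 = 240289254551/12573316194570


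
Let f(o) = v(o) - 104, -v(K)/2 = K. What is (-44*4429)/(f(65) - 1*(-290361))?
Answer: -194876/290127 ≈ -0.67169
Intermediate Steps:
v(K) = -2*K
f(o) = -104 - 2*o (f(o) = -2*o - 104 = -104 - 2*o)
(-44*4429)/(f(65) - 1*(-290361)) = (-44*4429)/((-104 - 2*65) - 1*(-290361)) = -194876/((-104 - 130) + 290361) = -194876/(-234 + 290361) = -194876/290127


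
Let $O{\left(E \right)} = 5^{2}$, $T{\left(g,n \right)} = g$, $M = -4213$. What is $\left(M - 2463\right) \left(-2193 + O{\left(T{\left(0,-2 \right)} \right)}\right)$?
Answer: $14473568$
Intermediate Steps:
$O{\left(E \right)} = 25$
$\left(M - 2463\right) \left(-2193 + O{\left(T{\left(0,-2 \right)} \right)}\right) = \left(-4213 - 2463\right) \left(-2193 + 25\right) = \left(-6676\right) \left(-2168\right) = 14473568$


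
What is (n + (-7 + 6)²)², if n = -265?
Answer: 69696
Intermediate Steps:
(n + (-7 + 6)²)² = (-265 + (-7 + 6)²)² = (-265 + (-1)²)² = (-265 + 1)² = (-264)² = 69696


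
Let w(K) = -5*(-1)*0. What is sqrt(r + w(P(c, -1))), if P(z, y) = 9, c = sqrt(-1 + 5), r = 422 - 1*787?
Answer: I*sqrt(365) ≈ 19.105*I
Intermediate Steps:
r = -365 (r = 422 - 787 = -365)
c = 2 (c = sqrt(4) = 2)
w(K) = 0 (w(K) = 5*0 = 0)
sqrt(r + w(P(c, -1))) = sqrt(-365 + 0) = sqrt(-365) = I*sqrt(365)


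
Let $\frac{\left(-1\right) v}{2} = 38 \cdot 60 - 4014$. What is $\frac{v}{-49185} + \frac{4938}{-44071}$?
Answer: $- \frac{131904586}{722544045} \approx -0.18256$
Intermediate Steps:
$v = 3468$ ($v = - 2 \left(38 \cdot 60 - 4014\right) = - 2 \left(2280 - 4014\right) = \left(-2\right) \left(-1734\right) = 3468$)
$\frac{v}{-49185} + \frac{4938}{-44071} = \frac{3468}{-49185} + \frac{4938}{-44071} = 3468 \left(- \frac{1}{49185}\right) + 4938 \left(- \frac{1}{44071}\right) = - \frac{1156}{16395} - \frac{4938}{44071} = - \frac{131904586}{722544045}$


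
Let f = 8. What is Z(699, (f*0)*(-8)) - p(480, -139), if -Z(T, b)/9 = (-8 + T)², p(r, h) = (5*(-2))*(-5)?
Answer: -4297379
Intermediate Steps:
p(r, h) = 50 (p(r, h) = -10*(-5) = 50)
Z(T, b) = -9*(-8 + T)²
Z(699, (f*0)*(-8)) - p(480, -139) = -9*(-8 + 699)² - 1*50 = -9*691² - 50 = -9*477481 - 50 = -4297329 - 50 = -4297379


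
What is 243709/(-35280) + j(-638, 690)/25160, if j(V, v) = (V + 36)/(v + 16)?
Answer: -10822536143/1566693072 ≈ -6.9079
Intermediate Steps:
j(V, v) = (36 + V)/(16 + v)
243709/(-35280) + j(-638, 690)/25160 = 243709/(-35280) + ((36 - 638)/(16 + 690))/25160 = 243709*(-1/35280) + (-602/706)*(1/25160) = -243709/35280 + ((1/706)*(-602))*(1/25160) = -243709/35280 - 301/353*1/25160 = -243709/35280 - 301/8881480 = -10822536143/1566693072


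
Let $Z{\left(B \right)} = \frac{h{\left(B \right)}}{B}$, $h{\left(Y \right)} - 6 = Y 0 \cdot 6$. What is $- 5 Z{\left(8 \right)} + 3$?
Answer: $- \frac{3}{4} \approx -0.75$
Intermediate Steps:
$h{\left(Y \right)} = 6$ ($h{\left(Y \right)} = 6 + Y 0 \cdot 6 = 6 + 0 \cdot 6 = 6 + 0 = 6$)
$Z{\left(B \right)} = \frac{6}{B}$
$- 5 Z{\left(8 \right)} + 3 = - 5 \cdot \frac{6}{8} + 3 = - 5 \cdot 6 \cdot \frac{1}{8} + 3 = \left(-5\right) \frac{3}{4} + 3 = - \frac{15}{4} + 3 = - \frac{3}{4}$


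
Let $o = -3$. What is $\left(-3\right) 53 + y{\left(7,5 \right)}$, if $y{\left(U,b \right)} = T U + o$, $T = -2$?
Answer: $-176$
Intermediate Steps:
$y{\left(U,b \right)} = -3 - 2 U$ ($y{\left(U,b \right)} = - 2 U - 3 = -3 - 2 U$)
$\left(-3\right) 53 + y{\left(7,5 \right)} = \left(-3\right) 53 - 17 = -159 - 17 = -176$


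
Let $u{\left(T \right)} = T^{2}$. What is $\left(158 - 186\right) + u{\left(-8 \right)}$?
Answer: $36$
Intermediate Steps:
$\left(158 - 186\right) + u{\left(-8 \right)} = \left(158 - 186\right) + \left(-8\right)^{2} = -28 + 64 = 36$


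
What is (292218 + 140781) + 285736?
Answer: 718735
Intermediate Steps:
(292218 + 140781) + 285736 = 432999 + 285736 = 718735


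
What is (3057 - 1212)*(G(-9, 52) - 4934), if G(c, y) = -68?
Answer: -9228690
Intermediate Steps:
(3057 - 1212)*(G(-9, 52) - 4934) = (3057 - 1212)*(-68 - 4934) = 1845*(-5002) = -9228690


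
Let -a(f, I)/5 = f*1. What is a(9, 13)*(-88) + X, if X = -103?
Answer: 3857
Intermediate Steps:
a(f, I) = -5*f
a(9, 13)*(-88) + X = -5*9*(-88) - 103 = -45*(-88) - 103 = 3960 - 103 = 3857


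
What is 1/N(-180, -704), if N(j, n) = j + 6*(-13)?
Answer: -1/258 ≈ -0.0038760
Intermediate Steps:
N(j, n) = -78 + j (N(j, n) = j - 78 = -78 + j)
1/N(-180, -704) = 1/(-78 - 180) = 1/(-258) = -1/258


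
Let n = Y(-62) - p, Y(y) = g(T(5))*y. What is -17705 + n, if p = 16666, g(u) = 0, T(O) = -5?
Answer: -34371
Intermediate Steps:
Y(y) = 0 (Y(y) = 0*y = 0)
n = -16666 (n = 0 - 1*16666 = 0 - 16666 = -16666)
-17705 + n = -17705 - 16666 = -34371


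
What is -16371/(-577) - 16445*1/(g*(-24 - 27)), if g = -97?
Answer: 71498572/2854419 ≈ 25.048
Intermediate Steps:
-16371/(-577) - 16445*1/(g*(-24 - 27)) = -16371/(-577) - 16445*(-1/(97*(-24 - 27))) = -16371*(-1/577) - 16445/((-97*(-51))) = 16371/577 - 16445/4947 = 71498572/2854419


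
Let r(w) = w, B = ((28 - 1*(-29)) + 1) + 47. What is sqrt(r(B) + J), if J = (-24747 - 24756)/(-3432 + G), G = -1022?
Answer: sqrt(2303488542)/4454 ≈ 10.776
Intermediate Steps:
B = 105 (B = ((28 + 29) + 1) + 47 = (57 + 1) + 47 = 58 + 47 = 105)
J = 49503/4454 (J = (-24747 - 24756)/(-3432 - 1022) = -49503/(-4454) = -49503*(-1/4454) = 49503/4454 ≈ 11.114)
sqrt(r(B) + J) = sqrt(105 + 49503/4454) = sqrt(517173/4454) = sqrt(2303488542)/4454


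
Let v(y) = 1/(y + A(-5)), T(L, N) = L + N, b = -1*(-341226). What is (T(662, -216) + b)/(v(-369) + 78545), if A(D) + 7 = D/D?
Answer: 64063500/14727187 ≈ 4.3500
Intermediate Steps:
b = 341226
A(D) = -6 (A(D) = -7 + D/D = -7 + 1 = -6)
v(y) = 1/(-6 + y) (v(y) = 1/(y - 6) = 1/(-6 + y))
(T(662, -216) + b)/(v(-369) + 78545) = ((662 - 216) + 341226)/(1/(-6 - 369) + 78545) = (446 + 341226)/(1/(-375) + 78545) = 341672/(-1/375 + 78545) = 341672/(29454374/375) = 341672*(375/29454374) = 64063500/14727187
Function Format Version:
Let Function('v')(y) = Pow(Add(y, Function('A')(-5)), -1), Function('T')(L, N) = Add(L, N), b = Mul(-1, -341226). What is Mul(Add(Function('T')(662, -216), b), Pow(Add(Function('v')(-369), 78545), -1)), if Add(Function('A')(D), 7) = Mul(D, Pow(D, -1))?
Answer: Rational(64063500, 14727187) ≈ 4.3500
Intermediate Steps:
b = 341226
Function('A')(D) = -6 (Function('A')(D) = Add(-7, Mul(D, Pow(D, -1))) = Add(-7, 1) = -6)
Function('v')(y) = Pow(Add(-6, y), -1) (Function('v')(y) = Pow(Add(y, -6), -1) = Pow(Add(-6, y), -1))
Mul(Add(Function('T')(662, -216), b), Pow(Add(Function('v')(-369), 78545), -1)) = Mul(Add(Add(662, -216), 341226), Pow(Add(Pow(Add(-6, -369), -1), 78545), -1)) = Mul(Add(446, 341226), Pow(Add(Pow(-375, -1), 78545), -1)) = Mul(341672, Pow(Add(Rational(-1, 375), 78545), -1)) = Mul(341672, Pow(Rational(29454374, 375), -1)) = Mul(341672, Rational(375, 29454374)) = Rational(64063500, 14727187)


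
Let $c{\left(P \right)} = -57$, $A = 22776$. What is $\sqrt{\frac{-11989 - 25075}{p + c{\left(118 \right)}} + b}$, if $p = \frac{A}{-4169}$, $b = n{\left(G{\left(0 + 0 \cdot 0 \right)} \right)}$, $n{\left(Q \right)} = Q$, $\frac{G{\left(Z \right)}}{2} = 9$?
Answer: $\frac{\sqrt{41458982015802}}{260409} \approx 24.726$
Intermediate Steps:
$G{\left(Z \right)} = 18$ ($G{\left(Z \right)} = 2 \cdot 9 = 18$)
$b = 18$
$p = - \frac{22776}{4169}$ ($p = \frac{22776}{-4169} = 22776 \left(- \frac{1}{4169}\right) = - \frac{22776}{4169} \approx -5.4632$)
$\sqrt{\frac{-11989 - 25075}{p + c{\left(118 \right)}} + b} = \sqrt{\frac{-11989 - 25075}{- \frac{22776}{4169} - 57} + 18} = \sqrt{- \frac{37064}{- \frac{260409}{4169}} + 18} = \sqrt{\left(-37064\right) \left(- \frac{4169}{260409}\right) + 18} = \sqrt{\frac{154519816}{260409} + 18} = \sqrt{\frac{159207178}{260409}} = \frac{\sqrt{41458982015802}}{260409}$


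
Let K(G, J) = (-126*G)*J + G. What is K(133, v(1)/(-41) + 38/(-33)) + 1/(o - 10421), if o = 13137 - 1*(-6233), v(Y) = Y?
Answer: 80069468692/4035999 ≈ 19839.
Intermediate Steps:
K(G, J) = G - 126*G*J (K(G, J) = -126*G*J + G = G - 126*G*J)
o = 19370 (o = 13137 + 6233 = 19370)
K(133, v(1)/(-41) + 38/(-33)) + 1/(o - 10421) = 133*(1 - 126*(1/(-41) + 38/(-33))) + 1/(19370 - 10421) = 133*(1 - 126*(1*(-1/41) + 38*(-1/33))) + 1/8949 = 133*(1 - 126*(-1/41 - 38/33)) + 1/8949 = 133*(1 - 126*(-1591/1353)) + 1/8949 = 133*(1 + 66822/451) + 1/8949 = 133*(67273/451) + 1/8949 = 8947309/451 + 1/8949 = 80069468692/4035999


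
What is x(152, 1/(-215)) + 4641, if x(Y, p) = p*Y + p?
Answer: 997662/215 ≈ 4640.3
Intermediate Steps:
x(Y, p) = p + Y*p (x(Y, p) = Y*p + p = p + Y*p)
x(152, 1/(-215)) + 4641 = (1 + 152)/(-215) + 4641 = -1/215*153 + 4641 = -153/215 + 4641 = 997662/215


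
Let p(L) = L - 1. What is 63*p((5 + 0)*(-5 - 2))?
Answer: -2268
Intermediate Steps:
p(L) = -1 + L
63*p((5 + 0)*(-5 - 2)) = 63*(-1 + (5 + 0)*(-5 - 2)) = 63*(-1 + 5*(-7)) = 63*(-1 - 35) = 63*(-36) = -2268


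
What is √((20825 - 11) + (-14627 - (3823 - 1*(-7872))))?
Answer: 18*I*√17 ≈ 74.216*I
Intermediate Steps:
√((20825 - 11) + (-14627 - (3823 - 1*(-7872)))) = √(20814 + (-14627 - (3823 + 7872))) = √(20814 + (-14627 - 1*11695)) = √(20814 + (-14627 - 11695)) = √(20814 - 26322) = √(-5508) = 18*I*√17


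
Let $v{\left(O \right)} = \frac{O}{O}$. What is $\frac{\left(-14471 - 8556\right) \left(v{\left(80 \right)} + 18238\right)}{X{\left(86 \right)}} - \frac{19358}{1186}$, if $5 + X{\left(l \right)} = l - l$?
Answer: $\frac{249053697234}{2965} \approx 8.3998 \cdot 10^{7}$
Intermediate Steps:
$X{\left(l \right)} = -5$ ($X{\left(l \right)} = -5 + \left(l - l\right) = -5 + 0 = -5$)
$v{\left(O \right)} = 1$
$\frac{\left(-14471 - 8556\right) \left(v{\left(80 \right)} + 18238\right)}{X{\left(86 \right)}} - \frac{19358}{1186} = \frac{\left(-14471 - 8556\right) \left(1 + 18238\right)}{-5} - \frac{19358}{1186} = \left(-23027\right) 18239 \left(- \frac{1}{5}\right) - \frac{9679}{593} = \left(-419989453\right) \left(- \frac{1}{5}\right) - \frac{9679}{593} = \frac{419989453}{5} - \frac{9679}{593} = \frac{249053697234}{2965}$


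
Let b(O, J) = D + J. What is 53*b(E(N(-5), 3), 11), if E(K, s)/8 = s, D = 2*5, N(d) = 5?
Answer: 1113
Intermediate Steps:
D = 10
E(K, s) = 8*s
b(O, J) = 10 + J
53*b(E(N(-5), 3), 11) = 53*(10 + 11) = 53*21 = 1113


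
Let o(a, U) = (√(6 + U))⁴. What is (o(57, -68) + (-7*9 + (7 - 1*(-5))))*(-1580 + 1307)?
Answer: -1035489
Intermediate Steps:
o(a, U) = (6 + U)²
(o(57, -68) + (-7*9 + (7 - 1*(-5))))*(-1580 + 1307) = ((6 - 68)² + (-7*9 + (7 - 1*(-5))))*(-1580 + 1307) = ((-62)² + (-63 + (7 + 5)))*(-273) = (3844 + (-63 + 12))*(-273) = (3844 - 51)*(-273) = 3793*(-273) = -1035489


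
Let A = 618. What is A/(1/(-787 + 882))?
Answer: 58710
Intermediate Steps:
A/(1/(-787 + 882)) = 618/(1/(-787 + 882)) = 618/(1/95) = 618*95 = 58710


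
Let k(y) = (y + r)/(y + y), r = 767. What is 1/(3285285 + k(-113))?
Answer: 113/371236878 ≈ 3.0439e-7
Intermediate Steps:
k(y) = (767 + y)/(2*y) (k(y) = (y + 767)/(y + y) = (767 + y)/((2*y)) = (767 + y)*(1/(2*y)) = (767 + y)/(2*y))
1/(3285285 + k(-113)) = 1/(3285285 + (½)*(767 - 113)/(-113)) = 1/(3285285 + (½)*(-1/113)*654) = 1/(3285285 - 327/113) = 1/(371236878/113) = 113/371236878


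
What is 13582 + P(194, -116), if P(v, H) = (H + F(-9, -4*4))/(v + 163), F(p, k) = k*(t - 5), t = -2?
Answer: 4848770/357 ≈ 13582.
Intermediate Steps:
F(p, k) = -7*k (F(p, k) = k*(-2 - 5) = k*(-7) = -7*k)
P(v, H) = (112 + H)/(163 + v) (P(v, H) = (H - (-28)*4)/(v + 163) = (H - 7*(-16))/(163 + v) = (H + 112)/(163 + v) = (112 + H)/(163 + v))
13582 + P(194, -116) = 13582 + (112 - 116)/(163 + 194) = 13582 - 4/357 = 4848770/357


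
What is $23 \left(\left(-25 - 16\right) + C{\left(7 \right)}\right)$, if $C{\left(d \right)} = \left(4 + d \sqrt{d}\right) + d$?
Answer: $-690 + 161 \sqrt{7} \approx -264.03$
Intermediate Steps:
$C{\left(d \right)} = 4 + d + d^{\frac{3}{2}}$ ($C{\left(d \right)} = \left(4 + d^{\frac{3}{2}}\right) + d = 4 + d + d^{\frac{3}{2}}$)
$23 \left(\left(-25 - 16\right) + C{\left(7 \right)}\right) = 23 \left(\left(-25 - 16\right) + \left(4 + 7 + 7^{\frac{3}{2}}\right)\right) = 23 \left(-41 + \left(4 + 7 + 7 \sqrt{7}\right)\right) = 23 \left(-41 + \left(11 + 7 \sqrt{7}\right)\right) = 23 \left(-30 + 7 \sqrt{7}\right) = -690 + 161 \sqrt{7}$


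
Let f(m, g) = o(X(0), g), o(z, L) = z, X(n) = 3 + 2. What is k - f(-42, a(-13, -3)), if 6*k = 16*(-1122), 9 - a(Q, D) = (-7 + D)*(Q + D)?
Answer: -2997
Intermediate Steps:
X(n) = 5
a(Q, D) = 9 - (-7 + D)*(D + Q) (a(Q, D) = 9 - (-7 + D)*(Q + D) = 9 - (-7 + D)*(D + Q))
k = -2992 (k = (16*(-1122))/6 = (1/6)*(-17952) = -2992)
f(m, g) = 5
k - f(-42, a(-13, -3)) = -2992 - 1*5 = -2992 - 5 = -2997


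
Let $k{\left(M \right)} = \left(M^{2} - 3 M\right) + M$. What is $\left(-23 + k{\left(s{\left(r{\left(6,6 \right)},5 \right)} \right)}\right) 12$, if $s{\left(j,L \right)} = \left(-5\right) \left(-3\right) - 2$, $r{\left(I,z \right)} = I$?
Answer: $1440$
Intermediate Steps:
$s{\left(j,L \right)} = 13$ ($s{\left(j,L \right)} = 15 - 2 = 13$)
$k{\left(M \right)} = M^{2} - 2 M$
$\left(-23 + k{\left(s{\left(r{\left(6,6 \right)},5 \right)} \right)}\right) 12 = \left(-23 + 13 \left(-2 + 13\right)\right) 12 = \left(-23 + 13 \cdot 11\right) 12 = \left(-23 + 143\right) 12 = 120 \cdot 12 = 1440$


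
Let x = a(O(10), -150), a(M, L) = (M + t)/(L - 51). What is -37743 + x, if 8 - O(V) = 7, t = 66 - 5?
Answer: -7586405/201 ≈ -37743.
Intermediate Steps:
t = 61
O(V) = 1 (O(V) = 8 - 1*7 = 8 - 7 = 1)
a(M, L) = (61 + M)/(-51 + L) (a(M, L) = (M + 61)/(L - 51) = (61 + M)/(-51 + L))
x = -62/201 (x = (61 + 1)/(-51 - 150) = 62/(-201) = -1/201*62 = -62/201 ≈ -0.30846)
-37743 + x = -37743 - 62/201 = -7586405/201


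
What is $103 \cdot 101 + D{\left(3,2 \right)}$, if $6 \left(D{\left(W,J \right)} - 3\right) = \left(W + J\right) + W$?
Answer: $\frac{31222}{3} \approx 10407.0$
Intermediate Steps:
$D{\left(W,J \right)} = 3 + \frac{W}{3} + \frac{J}{6}$ ($D{\left(W,J \right)} = 3 + \frac{\left(W + J\right) + W}{6} = 3 + \frac{\left(J + W\right) + W}{6} = 3 + \frac{J + 2 W}{6} = 3 + \left(\frac{W}{3} + \frac{J}{6}\right) = 3 + \frac{W}{3} + \frac{J}{6}$)
$103 \cdot 101 + D{\left(3,2 \right)} = 103 \cdot 101 + \left(3 + \frac{1}{3} \cdot 3 + \frac{1}{6} \cdot 2\right) = 10403 + \left(3 + 1 + \frac{1}{3}\right) = 10403 + \frac{13}{3} = \frac{31222}{3}$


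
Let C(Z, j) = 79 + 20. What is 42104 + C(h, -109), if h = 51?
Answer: 42203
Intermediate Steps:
C(Z, j) = 99
42104 + C(h, -109) = 42104 + 99 = 42203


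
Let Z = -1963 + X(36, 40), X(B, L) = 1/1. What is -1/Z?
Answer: 1/1962 ≈ 0.00050968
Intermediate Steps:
X(B, L) = 1
Z = -1962 (Z = -1963 + 1 = -1962)
-1/Z = -1/(-1962) = -1*(-1/1962) = 1/1962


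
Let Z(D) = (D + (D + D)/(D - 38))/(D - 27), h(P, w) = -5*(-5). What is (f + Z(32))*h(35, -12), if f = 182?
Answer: 13970/3 ≈ 4656.7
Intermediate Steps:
h(P, w) = 25
Z(D) = (D + 2*D/(-38 + D))/(-27 + D) (Z(D) = (D + (2*D)/(-38 + D))/(-27 + D) = (D + 2*D/(-38 + D))/(-27 + D))
(f + Z(32))*h(35, -12) = (182 + 32*(-36 + 32)/(1026 + 32**2 - 65*32))*25 = (182 + 32*(-4)/(1026 + 1024 - 2080))*25 = (182 + 32*(-4)/(-30))*25 = (182 + 32*(-1/30)*(-4))*25 = (182 + 64/15)*25 = (2794/15)*25 = 13970/3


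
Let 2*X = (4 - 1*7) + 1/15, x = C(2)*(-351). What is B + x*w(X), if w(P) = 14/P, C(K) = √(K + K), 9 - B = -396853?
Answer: 4439192/11 ≈ 4.0356e+5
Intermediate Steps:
B = 396862 (B = 9 - 1*(-396853) = 9 + 396853 = 396862)
C(K) = √2*√K (C(K) = √(2*K) = √2*√K)
x = -702 (x = (√2*√2)*(-351) = 2*(-351) = -702)
X = -22/15 (X = ((4 - 1*7) + 1/15)/2 = ((4 - 7) + 1*(1/15))/2 = (-3 + 1/15)/2 = (½)*(-44/15) = -22/15 ≈ -1.4667)
B + x*w(X) = 396862 - 9828/(-22/15) = 396862 - 9828*(-15)/22 = 396862 - 702*(-105/11) = 396862 + 73710/11 = 4439192/11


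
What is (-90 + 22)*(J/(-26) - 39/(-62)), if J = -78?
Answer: -7650/31 ≈ -246.77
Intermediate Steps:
(-90 + 22)*(J/(-26) - 39/(-62)) = (-90 + 22)*(-78/(-26) - 39/(-62)) = -68*(-78*(-1/26) - 39*(-1/62)) = -68*(3 + 39/62) = -68*225/62 = -7650/31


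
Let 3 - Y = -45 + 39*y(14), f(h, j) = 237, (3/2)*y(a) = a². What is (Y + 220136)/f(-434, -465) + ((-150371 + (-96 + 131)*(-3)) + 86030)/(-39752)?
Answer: 1427575313/1570204 ≈ 909.17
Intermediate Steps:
y(a) = 2*a²/3
Y = -5048 (Y = 3 - (-45 + 39*((⅔)*14²)) = 3 - (-45 + 39*((⅔)*196)) = 3 - (-45 + 39*(392/3)) = 3 - (-45 + 5096) = 3 - 1*5051 = 3 - 5051 = -5048)
(Y + 220136)/f(-434, -465) + ((-150371 + (-96 + 131)*(-3)) + 86030)/(-39752) = (-5048 + 220136)/237 + ((-150371 + (-96 + 131)*(-3)) + 86030)/(-39752) = 215088*(1/237) + ((-150371 + 35*(-3)) + 86030)*(-1/39752) = 71696/79 + ((-150371 - 105) + 86030)*(-1/39752) = 71696/79 + (-150476 + 86030)*(-1/39752) = 71696/79 - 64446*(-1/39752) = 71696/79 + 32223/19876 = 1427575313/1570204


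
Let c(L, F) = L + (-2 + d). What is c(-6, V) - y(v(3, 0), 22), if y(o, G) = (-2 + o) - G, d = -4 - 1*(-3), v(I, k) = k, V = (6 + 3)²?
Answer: 15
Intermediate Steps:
V = 81 (V = 9² = 81)
d = -1 (d = -4 + 3 = -1)
y(o, G) = -2 + o - G
c(L, F) = -3 + L (c(L, F) = L + (-2 - 1) = L - 3 = -3 + L)
c(-6, V) - y(v(3, 0), 22) = (-3 - 6) - (-2 + 0 - 1*22) = -9 - (-2 + 0 - 22) = -9 - 1*(-24) = -9 + 24 = 15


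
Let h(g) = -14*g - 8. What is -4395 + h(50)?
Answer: -5103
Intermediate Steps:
h(g) = -8 - 14*g
-4395 + h(50) = -4395 + (-8 - 14*50) = -4395 + (-8 - 700) = -4395 - 708 = -5103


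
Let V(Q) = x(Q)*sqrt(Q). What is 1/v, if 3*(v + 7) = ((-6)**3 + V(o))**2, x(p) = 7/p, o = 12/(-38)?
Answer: -18*I/(-278879*I + 3024*sqrt(114)) ≈ 6.369e-5 - 7.3738e-6*I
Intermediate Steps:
o = -6/19 (o = 12*(-1/38) = -6/19 ≈ -0.31579)
V(Q) = 7/sqrt(Q) (V(Q) = (7/Q)*sqrt(Q) = 7/sqrt(Q))
v = -7 + (-216 - 7*I*sqrt(114)/6)**2/3 (v = -7 + ((-6)**3 + 7/sqrt(-6/19))**2/3 = -7 + (-216 + 7*(-I*sqrt(114)/6))**2/3 = -7 + (-216 - 7*I*sqrt(114)/6)**2/3 ≈ 15493.0 + 1793.8*I)
1/v = 1/(278879/18 + 168*I*sqrt(114))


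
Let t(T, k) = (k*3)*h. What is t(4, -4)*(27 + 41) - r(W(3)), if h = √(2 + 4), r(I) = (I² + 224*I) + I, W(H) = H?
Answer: -684 - 816*√6 ≈ -2682.8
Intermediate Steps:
r(I) = I² + 225*I
h = √6 ≈ 2.4495
t(T, k) = 3*k*√6 (t(T, k) = (k*3)*√6 = (3*k)*√6 = 3*k*√6)
t(4, -4)*(27 + 41) - r(W(3)) = (3*(-4)*√6)*(27 + 41) - 3*(225 + 3) = -12*√6*68 - 3*228 = -816*√6 - 1*684 = -816*√6 - 684 = -684 - 816*√6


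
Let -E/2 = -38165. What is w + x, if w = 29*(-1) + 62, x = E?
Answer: 76363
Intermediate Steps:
E = 76330 (E = -2*(-38165) = 76330)
x = 76330
w = 33 (w = -29 + 62 = 33)
w + x = 33 + 76330 = 76363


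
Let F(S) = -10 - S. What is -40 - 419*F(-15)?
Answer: -2135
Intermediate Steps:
-40 - 419*F(-15) = -40 - 419*(-10 - 1*(-15)) = -40 - 419*(-10 + 15) = -40 - 419*5 = -40 - 2095 = -2135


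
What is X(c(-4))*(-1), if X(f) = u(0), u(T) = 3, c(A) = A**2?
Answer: -3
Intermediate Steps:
X(f) = 3
X(c(-4))*(-1) = 3*(-1) = -3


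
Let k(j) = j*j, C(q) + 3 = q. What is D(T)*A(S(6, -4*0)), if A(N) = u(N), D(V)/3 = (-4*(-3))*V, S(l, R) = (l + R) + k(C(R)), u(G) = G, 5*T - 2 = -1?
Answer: 108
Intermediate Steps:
T = ⅕ (T = ⅖ + (⅕)*(-1) = ⅖ - ⅕ = ⅕ ≈ 0.20000)
C(q) = -3 + q
k(j) = j²
S(l, R) = R + l + (-3 + R)² (S(l, R) = (l + R) + (-3 + R)² = (R + l) + (-3 + R)² = R + l + (-3 + R)²)
D(V) = 36*V (D(V) = 3*((-4*(-3))*V) = 3*(12*V) = 36*V)
A(N) = N
D(T)*A(S(6, -4*0)) = (36*(⅕))*(-4*0 + 6 + (-3 - 4*0)²) = 36*(0 + 6 + (-3 + 0)²)/5 = 36*(0 + 6 + (-3)²)/5 = 36*(0 + 6 + 9)/5 = (36/5)*15 = 108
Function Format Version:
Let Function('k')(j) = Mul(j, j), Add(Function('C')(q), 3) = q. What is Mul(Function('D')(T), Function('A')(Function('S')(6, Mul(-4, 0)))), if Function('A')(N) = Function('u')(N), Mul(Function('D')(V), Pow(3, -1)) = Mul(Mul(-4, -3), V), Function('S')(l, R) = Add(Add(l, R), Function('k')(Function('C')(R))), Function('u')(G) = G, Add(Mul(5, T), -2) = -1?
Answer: 108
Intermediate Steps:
T = Rational(1, 5) (T = Add(Rational(2, 5), Mul(Rational(1, 5), -1)) = Add(Rational(2, 5), Rational(-1, 5)) = Rational(1, 5) ≈ 0.20000)
Function('C')(q) = Add(-3, q)
Function('k')(j) = Pow(j, 2)
Function('S')(l, R) = Add(R, l, Pow(Add(-3, R), 2)) (Function('S')(l, R) = Add(Add(l, R), Pow(Add(-3, R), 2)) = Add(Add(R, l), Pow(Add(-3, R), 2)) = Add(R, l, Pow(Add(-3, R), 2)))
Function('D')(V) = Mul(36, V) (Function('D')(V) = Mul(3, Mul(Mul(-4, -3), V)) = Mul(3, Mul(12, V)) = Mul(36, V))
Function('A')(N) = N
Mul(Function('D')(T), Function('A')(Function('S')(6, Mul(-4, 0)))) = Mul(Mul(36, Rational(1, 5)), Add(Mul(-4, 0), 6, Pow(Add(-3, Mul(-4, 0)), 2))) = Mul(Rational(36, 5), Add(0, 6, Pow(Add(-3, 0), 2))) = Mul(Rational(36, 5), Add(0, 6, Pow(-3, 2))) = Mul(Rational(36, 5), Add(0, 6, 9)) = Mul(Rational(36, 5), 15) = 108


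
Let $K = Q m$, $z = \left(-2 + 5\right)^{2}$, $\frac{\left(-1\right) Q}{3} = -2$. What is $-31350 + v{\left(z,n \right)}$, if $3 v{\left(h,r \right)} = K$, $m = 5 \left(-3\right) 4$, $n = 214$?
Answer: $-31470$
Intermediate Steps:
$Q = 6$ ($Q = \left(-3\right) \left(-2\right) = 6$)
$z = 9$ ($z = 3^{2} = 9$)
$m = -60$ ($m = \left(-15\right) 4 = -60$)
$K = -360$ ($K = 6 \left(-60\right) = -360$)
$v{\left(h,r \right)} = -120$ ($v{\left(h,r \right)} = \frac{1}{3} \left(-360\right) = -120$)
$-31350 + v{\left(z,n \right)} = -31350 - 120 = -31470$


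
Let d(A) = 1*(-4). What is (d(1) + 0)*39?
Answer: -156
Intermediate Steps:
d(A) = -4
(d(1) + 0)*39 = (-4 + 0)*39 = -4*39 = -156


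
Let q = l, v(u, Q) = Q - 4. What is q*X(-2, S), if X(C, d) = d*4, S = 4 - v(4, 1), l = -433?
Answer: -12124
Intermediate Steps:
v(u, Q) = -4 + Q
q = -433
S = 7 (S = 4 - (-4 + 1) = 4 - 1*(-3) = 4 + 3 = 7)
X(C, d) = 4*d
q*X(-2, S) = -1732*7 = -433*28 = -12124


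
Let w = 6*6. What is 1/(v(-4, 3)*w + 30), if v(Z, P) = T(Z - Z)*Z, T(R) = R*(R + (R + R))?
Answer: 1/30 ≈ 0.033333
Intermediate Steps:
T(R) = 3*R² (T(R) = R*(R + 2*R) = R*(3*R) = 3*R²)
v(Z, P) = 0 (v(Z, P) = (3*(Z - Z)²)*Z = (3*0²)*Z = (3*0)*Z = 0*Z = 0)
w = 36
1/(v(-4, 3)*w + 30) = 1/(0*36 + 30) = 1/(0 + 30) = 1/30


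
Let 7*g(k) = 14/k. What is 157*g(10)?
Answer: 157/5 ≈ 31.400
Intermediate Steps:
g(k) = 2/k (g(k) = (14/k)/7 = 2/k)
157*g(10) = 157*(2/10) = 157*(2*(1/10)) = 157*(1/5) = 157/5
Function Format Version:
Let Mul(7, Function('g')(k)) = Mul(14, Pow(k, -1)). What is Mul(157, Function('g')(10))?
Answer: Rational(157, 5) ≈ 31.400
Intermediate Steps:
Function('g')(k) = Mul(2, Pow(k, -1)) (Function('g')(k) = Mul(Rational(1, 7), Mul(14, Pow(k, -1))) = Mul(2, Pow(k, -1)))
Mul(157, Function('g')(10)) = Mul(157, Mul(2, Pow(10, -1))) = Mul(157, Mul(2, Rational(1, 10))) = Mul(157, Rational(1, 5)) = Rational(157, 5)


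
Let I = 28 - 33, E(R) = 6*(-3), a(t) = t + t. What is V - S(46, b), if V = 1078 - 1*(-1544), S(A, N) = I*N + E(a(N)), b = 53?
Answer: 2905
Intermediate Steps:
a(t) = 2*t
E(R) = -18
I = -5
S(A, N) = -18 - 5*N (S(A, N) = -5*N - 18 = -18 - 5*N)
V = 2622 (V = 1078 + 1544 = 2622)
V - S(46, b) = 2622 - (-18 - 5*53) = 2622 - (-18 - 265) = 2622 - 1*(-283) = 2622 + 283 = 2905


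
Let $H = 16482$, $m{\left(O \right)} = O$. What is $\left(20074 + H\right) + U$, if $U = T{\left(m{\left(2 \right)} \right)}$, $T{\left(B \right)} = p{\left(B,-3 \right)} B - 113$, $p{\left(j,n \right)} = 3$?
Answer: $36449$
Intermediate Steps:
$T{\left(B \right)} = -113 + 3 B$ ($T{\left(B \right)} = 3 B - 113 = -113 + 3 B$)
$U = -107$ ($U = -113 + 3 \cdot 2 = -113 + 6 = -107$)
$\left(20074 + H\right) + U = \left(20074 + 16482\right) - 107 = 36556 - 107 = 36449$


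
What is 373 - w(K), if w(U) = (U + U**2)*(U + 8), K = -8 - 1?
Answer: 445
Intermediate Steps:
K = -9
w(U) = (8 + U)*(U + U**2) (w(U) = (U + U**2)*(8 + U) = (8 + U)*(U + U**2))
373 - w(K) = 373 - (-9)*(8 + (-9)**2 + 9*(-9)) = 373 - (-9)*(8 + 81 - 81) = 373 - (-9)*8 = 373 - 1*(-72) = 373 + 72 = 445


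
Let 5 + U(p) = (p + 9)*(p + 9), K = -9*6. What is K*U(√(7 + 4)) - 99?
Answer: -4797 - 972*√11 ≈ -8020.8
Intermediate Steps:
K = -54
U(p) = -5 + (9 + p)² (U(p) = -5 + (p + 9)*(p + 9) = -5 + (9 + p)*(9 + p) = -5 + (9 + p)²)
K*U(√(7 + 4)) - 99 = -54*(-5 + (9 + √(7 + 4))²) - 99 = -54*(-5 + (9 + √11)²) - 99 = (270 - 54*(9 + √11)²) - 99 = 171 - 54*(9 + √11)²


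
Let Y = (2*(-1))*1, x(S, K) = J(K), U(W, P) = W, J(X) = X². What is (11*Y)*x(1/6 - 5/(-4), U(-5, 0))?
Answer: -550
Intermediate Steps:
x(S, K) = K²
Y = -2 (Y = -2*1 = -2)
(11*Y)*x(1/6 - 5/(-4), U(-5, 0)) = (11*(-2))*(-5)² = -22*25 = -550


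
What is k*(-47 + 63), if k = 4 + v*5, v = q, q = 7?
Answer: 624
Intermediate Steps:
v = 7
k = 39 (k = 4 + 7*5 = 4 + 35 = 39)
k*(-47 + 63) = 39*(-47 + 63) = 39*16 = 624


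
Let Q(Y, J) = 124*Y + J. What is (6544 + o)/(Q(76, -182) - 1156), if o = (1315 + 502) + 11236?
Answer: 19597/8086 ≈ 2.4236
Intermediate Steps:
o = 13053 (o = 1817 + 11236 = 13053)
Q(Y, J) = J + 124*Y
(6544 + o)/(Q(76, -182) - 1156) = (6544 + 13053)/((-182 + 124*76) - 1156) = 19597/((-182 + 9424) - 1156) = 19597/(9242 - 1156) = 19597/8086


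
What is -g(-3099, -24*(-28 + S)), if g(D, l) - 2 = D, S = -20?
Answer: 3097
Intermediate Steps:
g(D, l) = 2 + D
-g(-3099, -24*(-28 + S)) = -(2 - 3099) = -1*(-3097) = 3097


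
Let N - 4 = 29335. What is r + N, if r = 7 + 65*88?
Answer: 35066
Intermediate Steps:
r = 5727 (r = 7 + 5720 = 5727)
N = 29339 (N = 4 + 29335 = 29339)
r + N = 5727 + 29339 = 35066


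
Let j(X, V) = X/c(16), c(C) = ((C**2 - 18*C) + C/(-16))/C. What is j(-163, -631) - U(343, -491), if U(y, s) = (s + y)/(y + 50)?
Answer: 343276/4323 ≈ 79.407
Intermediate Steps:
c(C) = (C**2 - 289*C/16)/C (c(C) = ((C**2 - 18*C) + C*(-1/16))/C = ((C**2 - 18*C) - C/16)/C = (C**2 - 289*C/16)/C)
U(y, s) = (s + y)/(50 + y)
j(X, V) = -16*X/33 (j(X, V) = X/(-289/16 + 16) = X/(-33/16) = X*(-16/33) = -16*X/33)
j(-163, -631) - U(343, -491) = -16/33*(-163) - (-491 + 343)/(50 + 343) = 2608/33 - (-148)/393 = 2608/33 - 1*(-148/393) = 2608/33 + 148/393 = 343276/4323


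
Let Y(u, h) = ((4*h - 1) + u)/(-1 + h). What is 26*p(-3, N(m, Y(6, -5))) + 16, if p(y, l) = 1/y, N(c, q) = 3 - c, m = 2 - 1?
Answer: 22/3 ≈ 7.3333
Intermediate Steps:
Y(u, h) = (-1 + u + 4*h)/(-1 + h) (Y(u, h) = ((-1 + 4*h) + u)/(-1 + h) = (-1 + u + 4*h)/(-1 + h))
m = 1
26*p(-3, N(m, Y(6, -5))) + 16 = 26/(-3) + 16 = 26*(-⅓) + 16 = -26/3 + 16 = 22/3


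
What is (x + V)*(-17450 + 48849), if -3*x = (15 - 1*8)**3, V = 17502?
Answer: 1637866037/3 ≈ 5.4596e+8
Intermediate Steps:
x = -343/3 (x = -(15 - 1*8)**3/3 = -(15 - 8)**3/3 = -1/3*7**3 = -1/3*343 = -343/3 ≈ -114.33)
(x + V)*(-17450 + 48849) = (-343/3 + 17502)*(-17450 + 48849) = (52163/3)*31399 = 1637866037/3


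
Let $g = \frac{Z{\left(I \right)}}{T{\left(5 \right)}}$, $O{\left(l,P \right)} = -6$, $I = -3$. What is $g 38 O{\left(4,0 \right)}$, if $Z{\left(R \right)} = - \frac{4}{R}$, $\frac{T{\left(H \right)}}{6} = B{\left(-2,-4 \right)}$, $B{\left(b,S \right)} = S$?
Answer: $\frac{38}{3} \approx 12.667$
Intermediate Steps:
$T{\left(H \right)} = -24$ ($T{\left(H \right)} = 6 \left(-4\right) = -24$)
$g = - \frac{1}{18}$ ($g = \frac{\left(-4\right) \frac{1}{-3}}{-24} = \left(-4\right) \left(- \frac{1}{3}\right) \left(- \frac{1}{24}\right) = \frac{4}{3} \left(- \frac{1}{24}\right) = - \frac{1}{18} \approx -0.055556$)
$g 38 O{\left(4,0 \right)} = \left(- \frac{1}{18}\right) 38 \left(-6\right) = \left(- \frac{19}{9}\right) \left(-6\right) = \frac{38}{3}$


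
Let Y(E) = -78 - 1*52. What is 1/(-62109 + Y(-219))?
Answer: -1/62239 ≈ -1.6067e-5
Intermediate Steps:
Y(E) = -130 (Y(E) = -78 - 52 = -130)
1/(-62109 + Y(-219)) = 1/(-62109 - 130) = 1/(-62239) = -1/62239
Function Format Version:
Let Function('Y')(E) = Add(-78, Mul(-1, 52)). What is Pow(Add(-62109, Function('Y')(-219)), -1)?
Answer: Rational(-1, 62239) ≈ -1.6067e-5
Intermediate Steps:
Function('Y')(E) = -130 (Function('Y')(E) = Add(-78, -52) = -130)
Pow(Add(-62109, Function('Y')(-219)), -1) = Pow(Add(-62109, -130), -1) = Pow(-62239, -1) = Rational(-1, 62239)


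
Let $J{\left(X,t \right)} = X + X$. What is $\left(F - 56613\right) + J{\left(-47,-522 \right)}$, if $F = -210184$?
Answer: $-266891$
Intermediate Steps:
$J{\left(X,t \right)} = 2 X$
$\left(F - 56613\right) + J{\left(-47,-522 \right)} = \left(-210184 - 56613\right) + 2 \left(-47\right) = -266797 - 94 = -266891$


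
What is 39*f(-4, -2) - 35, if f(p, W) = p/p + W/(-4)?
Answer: 47/2 ≈ 23.500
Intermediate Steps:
f(p, W) = 1 - W/4 (f(p, W) = 1 + W*(-1/4) = 1 - W/4)
39*f(-4, -2) - 35 = 39*(1 - 1/4*(-2)) - 35 = 39*(1 + 1/2) - 35 = 39*(3/2) - 35 = 117/2 - 35 = 47/2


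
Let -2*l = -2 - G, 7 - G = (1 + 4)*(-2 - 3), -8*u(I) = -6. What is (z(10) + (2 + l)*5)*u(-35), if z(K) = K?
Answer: 315/4 ≈ 78.750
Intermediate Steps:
u(I) = ¾ (u(I) = -⅛*(-6) = ¾)
G = 32 (G = 7 - (1 + 4)*(-2 - 3) = 7 - 5*(-5) = 7 - 1*(-25) = 7 + 25 = 32)
l = 17 (l = -(-2 - 1*32)/2 = -(-2 - 32)/2 = -½*(-34) = 17)
(z(10) + (2 + l)*5)*u(-35) = (10 + (2 + 17)*5)*(¾) = (10 + 19*5)*(¾) = (10 + 95)*(¾) = 105*(¾) = 315/4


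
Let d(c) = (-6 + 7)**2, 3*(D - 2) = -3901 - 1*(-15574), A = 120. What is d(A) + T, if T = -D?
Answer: -3892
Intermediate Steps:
D = 3893 (D = 2 + (-3901 - 1*(-15574))/3 = 2 + (-3901 + 15574)/3 = 2 + (1/3)*11673 = 2 + 3891 = 3893)
d(c) = 1 (d(c) = 1**2 = 1)
T = -3893 (T = -1*3893 = -3893)
d(A) + T = 1 - 3893 = -3892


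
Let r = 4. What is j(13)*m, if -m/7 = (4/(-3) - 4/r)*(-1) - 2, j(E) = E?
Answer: -91/3 ≈ -30.333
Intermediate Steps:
m = -7/3 (m = -7*((4/(-3) - 4/4)*(-1) - 2) = -7*((4*(-⅓) - 4*¼)*(-1) - 2) = -7*((-4/3 - 1)*(-1) - 2) = -7*(-7/3*(-1) - 2) = -7*(7/3 - 2) = -7*⅓ = -7/3 ≈ -2.3333)
j(13)*m = 13*(-7/3) = -91/3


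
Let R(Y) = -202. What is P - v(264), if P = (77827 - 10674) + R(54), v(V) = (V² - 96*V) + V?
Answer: 22335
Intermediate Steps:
v(V) = V² - 95*V
P = 66951 (P = (77827 - 10674) - 202 = 67153 - 202 = 66951)
P - v(264) = 66951 - 264*(-95 + 264) = 66951 - 264*169 = 66951 - 1*44616 = 66951 - 44616 = 22335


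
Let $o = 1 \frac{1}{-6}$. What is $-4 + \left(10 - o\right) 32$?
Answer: $\frac{964}{3} \approx 321.33$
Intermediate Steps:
$o = - \frac{1}{6}$ ($o = 1 \left(- \frac{1}{6}\right) = - \frac{1}{6} \approx -0.16667$)
$-4 + \left(10 - o\right) 32 = -4 + \left(10 - - \frac{1}{6}\right) 32 = -4 + \left(10 + \frac{1}{6}\right) 32 = -4 + \frac{61}{6} \cdot 32 = -4 + \frac{976}{3} = \frac{964}{3}$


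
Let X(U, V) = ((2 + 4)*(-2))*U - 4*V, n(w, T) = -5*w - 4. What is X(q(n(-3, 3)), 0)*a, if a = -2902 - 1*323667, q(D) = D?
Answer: 43107108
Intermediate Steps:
n(w, T) = -4 - 5*w
X(U, V) = -12*U - 4*V (X(U, V) = (6*(-2))*U - 4*V = -12*U - 4*V)
a = -326569 (a = -2902 - 323667 = -326569)
X(q(n(-3, 3)), 0)*a = (-12*(-4 - 5*(-3)) - 4*0)*(-326569) = (-12*(-4 + 15) + 0)*(-326569) = (-12*11 + 0)*(-326569) = (-132 + 0)*(-326569) = -132*(-326569) = 43107108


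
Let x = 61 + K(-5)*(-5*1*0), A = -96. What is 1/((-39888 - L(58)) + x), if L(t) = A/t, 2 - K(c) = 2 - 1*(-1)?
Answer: -29/1154935 ≈ -2.5110e-5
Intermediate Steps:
K(c) = -1 (K(c) = 2 - (2 - 1*(-1)) = 2 - (2 + 1) = 2 - 1*3 = 2 - 3 = -1)
L(t) = -96/t
x = 61 (x = 61 - (-5*1)*0 = 61 - (-5)*0 = 61 - 1*0 = 61 + 0 = 61)
1/((-39888 - L(58)) + x) = 1/((-39888 - (-96)/58) + 61) = 1/((-39888 - 1*(-48/29)) + 61) = 1/((-39888 + 48/29) + 61) = 1/(-1156704/29 + 61) = 1/(-1154935/29) = -29/1154935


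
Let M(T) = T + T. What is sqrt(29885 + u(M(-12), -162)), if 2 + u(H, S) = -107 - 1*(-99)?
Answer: 5*sqrt(1195) ≈ 172.84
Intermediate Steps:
M(T) = 2*T
u(H, S) = -10 (u(H, S) = -2 + (-107 - 1*(-99)) = -2 + (-107 + 99) = -2 - 8 = -10)
sqrt(29885 + u(M(-12), -162)) = sqrt(29885 - 10) = sqrt(29875) = 5*sqrt(1195)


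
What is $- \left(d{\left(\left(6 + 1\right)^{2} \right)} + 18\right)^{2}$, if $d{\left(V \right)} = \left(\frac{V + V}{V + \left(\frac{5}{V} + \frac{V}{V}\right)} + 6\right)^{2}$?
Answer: $- \frac{240085764731004676}{36325030350625} \approx -6609.4$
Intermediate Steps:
$d{\left(V \right)} = \left(6 + \frac{2 V}{1 + V + \frac{5}{V}}\right)^{2}$ ($d{\left(V \right)} = \left(\frac{2 V}{V + \left(\frac{5}{V} + 1\right)} + 6\right)^{2} = \left(\frac{2 V}{V + \left(1 + \frac{5}{V}\right)} + 6\right)^{2} = \left(\frac{2 V}{1 + V + \frac{5}{V}} + 6\right)^{2} = \left(6 + \frac{2 V}{1 + V + \frac{5}{V}}\right)^{2}$)
$- \left(d{\left(\left(6 + 1\right)^{2} \right)} + 18\right)^{2} = - \left(\frac{4 \left(15 + 3 \left(6 + 1\right)^{2} + 4 \left(\left(6 + 1\right)^{2}\right)^{2}\right)^{2}}{\left(5 + \left(6 + 1\right)^{2} + \left(\left(6 + 1\right)^{2}\right)^{2}\right)^{2}} + 18\right)^{2} = - \left(\frac{4 \left(15 + 3 \cdot 7^{2} + 4 \left(7^{2}\right)^{2}\right)^{2}}{\left(5 + 7^{2} + \left(7^{2}\right)^{2}\right)^{2}} + 18\right)^{2} = - \left(\frac{4 \left(15 + 3 \cdot 49 + 4 \cdot 49^{2}\right)^{2}}{\left(5 + 49 + 49^{2}\right)^{2}} + 18\right)^{2} = - \left(\frac{4 \left(15 + 147 + 4 \cdot 2401\right)^{2}}{\left(5 + 49 + 2401\right)^{2}} + 18\right)^{2} = - \left(\frac{4 \left(15 + 147 + 9604\right)^{2}}{6027025} + 18\right)^{2} = - \left(4 \cdot \frac{1}{6027025} \cdot 9766^{2} + 18\right)^{2} = - \left(4 \cdot \frac{1}{6027025} \cdot 95374756 + 18\right)^{2} = - \left(\frac{381499024}{6027025} + 18\right)^{2} = - \left(\frac{489985474}{6027025}\right)^{2} = \left(-1\right) \frac{240085764731004676}{36325030350625} = - \frac{240085764731004676}{36325030350625}$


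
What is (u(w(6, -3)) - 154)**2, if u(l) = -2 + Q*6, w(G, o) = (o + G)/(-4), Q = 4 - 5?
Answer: 26244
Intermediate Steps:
Q = -1
w(G, o) = -G/4 - o/4 (w(G, o) = (G + o)*(-1/4) = -G/4 - o/4)
u(l) = -8 (u(l) = -2 - 1*6 = -2 - 6 = -8)
(u(w(6, -3)) - 154)**2 = (-8 - 154)**2 = (-162)**2 = 26244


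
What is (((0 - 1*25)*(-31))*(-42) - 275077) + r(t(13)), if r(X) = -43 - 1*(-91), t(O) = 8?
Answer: -307579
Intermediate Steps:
r(X) = 48 (r(X) = -43 + 91 = 48)
(((0 - 1*25)*(-31))*(-42) - 275077) + r(t(13)) = (((0 - 1*25)*(-31))*(-42) - 275077) + 48 = (((0 - 25)*(-31))*(-42) - 275077) + 48 = (-25*(-31)*(-42) - 275077) + 48 = (775*(-42) - 275077) + 48 = (-32550 - 275077) + 48 = -307627 + 48 = -307579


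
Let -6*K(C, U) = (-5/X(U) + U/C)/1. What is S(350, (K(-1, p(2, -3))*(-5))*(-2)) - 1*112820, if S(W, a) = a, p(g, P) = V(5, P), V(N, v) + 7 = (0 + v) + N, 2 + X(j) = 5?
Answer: -1015430/9 ≈ -1.1283e+5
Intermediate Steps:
X(j) = 3 (X(j) = -2 + 5 = 3)
V(N, v) = -7 + N + v (V(N, v) = -7 + ((0 + v) + N) = -7 + (v + N) = -7 + (N + v) = -7 + N + v)
p(g, P) = -2 + P (p(g, P) = -7 + 5 + P = -2 + P)
K(C, U) = 5/18 - U/(6*C) (K(C, U) = -(-5/3 + U/C)/(6*1) = -(-5*1/3 + U/C)/6 = -(-5/3 + U/C)/6 = 5/18 - U/(6*C))
S(350, (K(-1, p(2, -3))*(-5))*(-2)) - 1*112820 = ((5/18 - 1/6*(-2 - 3)/(-1))*(-5))*(-2) - 1*112820 = ((5/18 - 1/6*(-5)*(-1))*(-5))*(-2) - 112820 = ((5/18 - 5/6)*(-5))*(-2) - 112820 = -5/9*(-5)*(-2) - 112820 = (25/9)*(-2) - 112820 = -50/9 - 112820 = -1015430/9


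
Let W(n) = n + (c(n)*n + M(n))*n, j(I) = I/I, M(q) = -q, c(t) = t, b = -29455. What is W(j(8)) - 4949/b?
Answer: 34404/29455 ≈ 1.1680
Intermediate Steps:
j(I) = 1
W(n) = n + n*(n**2 - n) (W(n) = n + (n*n - n)*n = n + (n**2 - n)*n = n + n*(n**2 - n))
W(j(8)) - 4949/b = 1*(1 + 1**2 - 1*1) - 4949/(-29455) = 1*(1 + 1 - 1) - 4949*(-1/29455) = 1*1 + 4949/29455 = 1 + 4949/29455 = 34404/29455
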